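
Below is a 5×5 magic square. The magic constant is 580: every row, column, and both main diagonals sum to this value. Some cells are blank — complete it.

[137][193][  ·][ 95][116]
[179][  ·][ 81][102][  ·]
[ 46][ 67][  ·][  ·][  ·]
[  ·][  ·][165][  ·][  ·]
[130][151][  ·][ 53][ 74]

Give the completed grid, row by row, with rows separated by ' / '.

137 193 39 95 116 / 179 60 81 102 158 / 46 67 123 144 200 / 88 109 165 186 32 / 130 151 172 53 74

Row 1: 137 + 193 + 95 + 116 + ? = 580, so (1,3) = 39.
From row 5, 580 − (130 + 151 + 53 + 74) gives (5,3) = 172.
Column 1 needs 580; the known cells sum to 492, so (4,1) = 88.
The remaining cell in column 3 is (3,3) = 580 − 457 = 123.
Anti-diagonal must total 580; the given cells sum to 471, so (4,2) = 109.
Using column 2: 193 + 67 + 109 + 151 + ? → (2,2) = 580 − 520 = 60.
Main diagonal: 137 + 60 + 123 + 74 + ? = 580, so (4,4) = 186.
Row 2: 179 + 60 + 81 + 102 + ? = 580, so (2,5) = 158.
Row 4: 88 + 109 + 165 + 186 + ? = 580, so (4,5) = 32.
Column 4: 95 + 102 + 186 + 53 + ? = 580, so (3,4) = 144.
Column 5 must total 580; the given cells sum to 380, so (3,5) = 200.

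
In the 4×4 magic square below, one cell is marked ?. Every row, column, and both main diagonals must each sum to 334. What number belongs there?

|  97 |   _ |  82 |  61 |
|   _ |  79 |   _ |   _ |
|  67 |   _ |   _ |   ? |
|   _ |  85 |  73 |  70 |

103

Row 1 must total 334; the given cells sum to 240, so (1,2) = 94.
Using row 4: 85 + 73 + 70 + ? → (4,1) = 334 − 228 = 106.
The remaining cell in column 1 is (2,1) = 334 − 270 = 64.
Column 2 needs 334; the known cells sum to 258, so (3,2) = 76.
Using main diagonal: 97 + 79 + 70 + ? → (3,3) = 334 − 246 = 88.
Anti-diagonal: 61 + 76 + 106 + ? = 334, so (2,3) = 91.
Using row 2: 64 + 79 + 91 + ? → (2,4) = 334 − 234 = 100.
Row 3: 67 + 76 + 88 + ? = 334, so (3,4) = 103.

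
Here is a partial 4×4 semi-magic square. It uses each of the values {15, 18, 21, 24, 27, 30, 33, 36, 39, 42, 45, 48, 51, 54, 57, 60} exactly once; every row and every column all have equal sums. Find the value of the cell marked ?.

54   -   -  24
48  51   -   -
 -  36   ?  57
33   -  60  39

The 16 entries sum to 600, so each line sums to 600/4 = 150.
Row 4: 33 + 60 + 39 + ? = 150, so (4,2) = 18.
Column 1 needs 150; the known cells sum to 135, so (3,1) = 15.
Using column 2: 51 + 36 + 18 + ? → (1,2) = 150 − 105 = 45.
Using column 4: 24 + 57 + 39 + ? → (2,4) = 150 − 120 = 30.
Row 1 must total 150; the given cells sum to 123, so (1,3) = 27.
The remaining cell in row 2 is (2,3) = 150 − 129 = 21.
Row 3 must total 150; the given cells sum to 108, so (3,3) = 42.

42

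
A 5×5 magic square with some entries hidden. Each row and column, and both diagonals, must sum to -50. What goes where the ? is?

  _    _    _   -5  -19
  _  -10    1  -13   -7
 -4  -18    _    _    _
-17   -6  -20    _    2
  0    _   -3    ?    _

Row 2: -10 + 1 + (-13) + (-7) + ? = -50, so (2,1) = -21.
From row 4, -50 − (-17 + (-6) + (-20) + 2) gives (4,4) = -9.
Using column 1: -21 + (-4) + (-17) + 0 + ? → (1,1) = -50 − (-42) = -8.
Using anti-diagonal: -19 + (-13) + (-6) + 0 + ? → (3,3) = -50 − (-38) = -12.
From column 3, -50 − (1 + (-12) + (-20) + (-3)) gives (1,3) = -16.
Main diagonal: -8 + (-10) + (-12) + (-9) + ? = -50, so (5,5) = -11.
From row 1, -50 − (-8 + (-16) + (-5) + (-19)) gives (1,2) = -2.
Column 2 needs -50; the known cells sum to -36, so (5,2) = -14.
Column 5: -19 + (-7) + 2 + (-11) + ? = -50, so (3,5) = -15.
Using row 3: -4 + (-18) + (-12) + (-15) + ? → (3,4) = -50 − (-49) = -1.
From row 5, -50 − (0 + (-14) + (-3) + (-11)) gives (5,4) = -22.

-22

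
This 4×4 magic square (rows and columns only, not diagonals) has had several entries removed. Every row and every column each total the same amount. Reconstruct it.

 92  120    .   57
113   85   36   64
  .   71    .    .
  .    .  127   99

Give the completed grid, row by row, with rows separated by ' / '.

Row 2 is already complete: 113 + 85 + 36 + 64 = 298, so that is the magic constant.
Row 1: 92 + 120 + 57 + ? = 298, so (1,3) = 29.
Column 2: 120 + 85 + 71 + ? = 298, so (4,2) = 22.
The remaining cell in column 3 is (3,3) = 298 − 192 = 106.
From column 4, 298 − (57 + 64 + 99) gives (3,4) = 78.
From row 3, 298 − (71 + 106 + 78) gives (3,1) = 43.
The remaining cell in row 4 is (4,1) = 298 − 248 = 50.

92 120 29 57 / 113 85 36 64 / 43 71 106 78 / 50 22 127 99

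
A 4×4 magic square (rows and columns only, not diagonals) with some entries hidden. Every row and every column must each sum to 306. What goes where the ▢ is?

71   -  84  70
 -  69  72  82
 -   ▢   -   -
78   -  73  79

80

Using row 1: 71 + 84 + 70 + ? → (1,2) = 306 − 225 = 81.
From row 2, 306 − (69 + 72 + 82) gives (2,1) = 83.
Row 4 needs 306; the known cells sum to 230, so (4,2) = 76.
Column 1 needs 306; the known cells sum to 232, so (3,1) = 74.
Using column 2: 81 + 69 + 76 + ? → (3,2) = 306 − 226 = 80.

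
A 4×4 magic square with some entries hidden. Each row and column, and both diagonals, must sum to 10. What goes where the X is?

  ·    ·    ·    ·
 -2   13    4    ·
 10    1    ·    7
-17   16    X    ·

Row 2 must total 10; the given cells sum to 15, so (2,4) = -5.
The remaining cell in row 3 is (3,3) = 10 − 18 = -8.
Column 1: -2 + 10 + (-17) + ? = 10, so (1,1) = 19.
Column 2 needs 10; the known cells sum to 30, so (1,2) = -20.
From main diagonal, 10 − (19 + 13 + (-8)) gives (4,4) = -14.
Anti-diagonal: 4 + 1 + (-17) + ? = 10, so (1,4) = 22.
Row 1: 19 + (-20) + 22 + ? = 10, so (1,3) = -11.
From row 4, 10 − (-17 + 16 + (-14)) gives (4,3) = 25.

25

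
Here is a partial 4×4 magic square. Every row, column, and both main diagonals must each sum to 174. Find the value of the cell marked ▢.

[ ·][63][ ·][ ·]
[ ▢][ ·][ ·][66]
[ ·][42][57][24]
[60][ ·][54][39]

33

Row 3 must total 174; the given cells sum to 123, so (3,1) = 51.
Row 4 must total 174; the given cells sum to 153, so (4,2) = 21.
Column 2: 63 + 42 + 21 + ? = 174, so (2,2) = 48.
The remaining cell in column 4 is (1,4) = 174 − 129 = 45.
From main diagonal, 174 − (48 + 57 + 39) gives (1,1) = 30.
The remaining cell in anti-diagonal is (2,3) = 174 − 147 = 27.
Row 1: 30 + 63 + 45 + ? = 174, so (1,3) = 36.
From row 2, 174 − (48 + 27 + 66) gives (2,1) = 33.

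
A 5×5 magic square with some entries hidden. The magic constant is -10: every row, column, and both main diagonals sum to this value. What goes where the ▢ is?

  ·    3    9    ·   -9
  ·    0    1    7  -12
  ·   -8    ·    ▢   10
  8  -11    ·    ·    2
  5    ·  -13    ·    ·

Row 2 must total -10; the given cells sum to -4, so (2,1) = -6.
Column 2 needs -10; the known cells sum to -16, so (5,2) = 6.
The remaining cell in column 5 is (5,5) = -10 − (-9) = -1.
Anti-diagonal: -9 + 7 + (-11) + 5 + ? = -10, so (3,3) = -2.
Row 5 needs -10; the known cells sum to -3, so (5,4) = -7.
Column 3 needs -10; the known cells sum to -5, so (4,3) = -5.
The remaining cell in row 4 is (4,4) = -10 − (-6) = -4.
Main diagonal needs -10; the known cells sum to -7, so (1,1) = -3.
From row 1, -10 − (-3 + 3 + 9 + (-9)) gives (1,4) = -10.
The remaining cell in column 1 is (3,1) = -10 − 4 = -14.
Column 4: -10 + 7 + (-4) + (-7) + ? = -10, so (3,4) = 4.

4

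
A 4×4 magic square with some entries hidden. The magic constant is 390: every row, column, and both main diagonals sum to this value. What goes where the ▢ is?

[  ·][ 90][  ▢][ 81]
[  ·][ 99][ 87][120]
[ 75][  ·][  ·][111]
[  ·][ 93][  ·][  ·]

Row 2 needs 390; the known cells sum to 306, so (2,1) = 84.
From column 2, 390 − (90 + 99 + 93) gives (3,2) = 108.
Column 4 must total 390; the given cells sum to 312, so (4,4) = 78.
Anti-diagonal: 81 + 87 + 108 + ? = 390, so (4,1) = 114.
The remaining cell in row 3 is (3,3) = 390 − 294 = 96.
Row 4 needs 390; the known cells sum to 285, so (4,3) = 105.
Column 1 must total 390; the given cells sum to 273, so (1,1) = 117.
Column 3 needs 390; the known cells sum to 288, so (1,3) = 102.

102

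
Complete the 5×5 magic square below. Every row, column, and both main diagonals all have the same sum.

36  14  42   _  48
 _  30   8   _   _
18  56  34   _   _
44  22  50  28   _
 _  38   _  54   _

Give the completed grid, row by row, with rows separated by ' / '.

Column 2 is already complete: 14 + 30 + 56 + 22 + 38 = 160, so that is the magic constant.
From row 1, 160 − (36 + 14 + 42 + 48) gives (1,4) = 20.
Using row 4: 44 + 22 + 50 + 28 + ? → (4,5) = 160 − 144 = 16.
From column 3, 160 − (42 + 8 + 34 + 50) gives (5,3) = 26.
Using main diagonal: 36 + 30 + 34 + 28 + ? → (5,5) = 160 − 128 = 32.
From row 5, 160 − (38 + 26 + 54 + 32) gives (5,1) = 10.
The remaining cell in column 1 is (2,1) = 160 − 108 = 52.
Anti-diagonal: 48 + 34 + 22 + 10 + ? = 160, so (2,4) = 46.
From row 2, 160 − (52 + 30 + 8 + 46) gives (2,5) = 24.
The remaining cell in column 4 is (3,4) = 160 − 148 = 12.
Column 5 must total 160; the given cells sum to 120, so (3,5) = 40.

36 14 42 20 48 / 52 30 8 46 24 / 18 56 34 12 40 / 44 22 50 28 16 / 10 38 26 54 32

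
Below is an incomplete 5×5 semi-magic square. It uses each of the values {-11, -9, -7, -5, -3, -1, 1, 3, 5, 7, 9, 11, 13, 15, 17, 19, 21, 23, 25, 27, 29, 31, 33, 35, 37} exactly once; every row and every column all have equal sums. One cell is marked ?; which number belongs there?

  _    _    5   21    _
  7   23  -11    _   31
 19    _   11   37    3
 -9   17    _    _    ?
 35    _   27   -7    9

The 25 entries sum to 325, so each line sums to 325/5 = 65.
Row 2 must total 65; the given cells sum to 50, so (2,4) = 15.
Row 3 must total 65; the given cells sum to 70, so (3,2) = -5.
The remaining cell in row 5 is (5,2) = 65 − 64 = 1.
From column 1, 65 − (7 + 19 + (-9) + 35) gives (1,1) = 13.
Using column 2: 23 + (-5) + 17 + 1 + ? → (1,2) = 65 − 36 = 29.
Column 3 must total 65; the given cells sum to 32, so (4,3) = 33.
The remaining cell in column 4 is (4,4) = 65 − 66 = -1.
Row 1 needs 65; the known cells sum to 68, so (1,5) = -3.
Row 4: -9 + 17 + 33 + (-1) + ? = 65, so (4,5) = 25.

25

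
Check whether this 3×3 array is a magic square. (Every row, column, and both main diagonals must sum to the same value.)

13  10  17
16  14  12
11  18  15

No — column 2 sums to 42 but row 1 sums to 40.

Row 1: 13 + 10 + 17 = 40.
Row 2: 16 + 14 + 12 = 42.
Row 3: 11 + 18 + 15 = 44.
Column 1: 13 + 16 + 11 = 40.
Column 2: 10 + 14 + 18 = 42.
Column 3: 17 + 12 + 15 = 44.
Main diagonal: 13 + 14 + 15 = 42.
Anti-diagonal: 17 + 14 + 11 = 42.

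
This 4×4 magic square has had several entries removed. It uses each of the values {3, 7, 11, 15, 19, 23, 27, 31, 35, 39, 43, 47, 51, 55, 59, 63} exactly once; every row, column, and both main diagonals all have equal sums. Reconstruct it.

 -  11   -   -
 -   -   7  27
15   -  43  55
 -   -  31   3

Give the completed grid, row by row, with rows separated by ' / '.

The 16 entries sum to 528, so each line sums to 528/4 = 132.
Row 3: 15 + 43 + 55 + ? = 132, so (3,2) = 19.
Column 3: 7 + 43 + 31 + ? = 132, so (1,3) = 51.
The remaining cell in column 4 is (1,4) = 132 − 85 = 47.
The remaining cell in anti-diagonal is (4,1) = 132 − 73 = 59.
The remaining cell in row 1 is (1,1) = 132 − 109 = 23.
Row 4 needs 132; the known cells sum to 93, so (4,2) = 39.
From column 1, 132 − (23 + 15 + 59) gives (2,1) = 35.
Column 2 needs 132; the known cells sum to 69, so (2,2) = 63.

23 11 51 47 / 35 63 7 27 / 15 19 43 55 / 59 39 31 3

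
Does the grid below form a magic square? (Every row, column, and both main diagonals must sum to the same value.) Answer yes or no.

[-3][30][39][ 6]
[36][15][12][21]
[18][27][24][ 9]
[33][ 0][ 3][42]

No — column 2 sums to 72 but row 4 sums to 78.

Row 1: -3 + 30 + 39 + 6 = 72.
Row 2: 36 + 15 + 12 + 21 = 84.
Row 3: 18 + 27 + 24 + 9 = 78.
Row 4: 33 + 0 + 3 + 42 = 78.
Column 1: -3 + 36 + 18 + 33 = 84.
Column 2: 30 + 15 + 27 + 0 = 72.
Column 3: 39 + 12 + 24 + 3 = 78.
Column 4: 6 + 21 + 9 + 42 = 78.
Main diagonal: -3 + 15 + 24 + 42 = 78.
Anti-diagonal: 6 + 12 + 27 + 33 = 78.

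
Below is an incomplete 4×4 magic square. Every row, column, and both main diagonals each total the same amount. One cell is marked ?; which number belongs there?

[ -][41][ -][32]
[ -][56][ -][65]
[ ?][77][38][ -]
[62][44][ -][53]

Column 2 is complete and sums to 218; that is the magic constant.
Row 4: 62 + 44 + 53 + ? = 218, so (4,3) = 59.
From column 4, 218 − (32 + 65 + 53) gives (3,4) = 68.
Main diagonal must total 218; the given cells sum to 147, so (1,1) = 71.
The remaining cell in anti-diagonal is (2,3) = 218 − 171 = 47.
Using row 1: 71 + 41 + 32 + ? → (1,3) = 218 − 144 = 74.
The remaining cell in row 2 is (2,1) = 218 − 168 = 50.
Row 3: 77 + 38 + 68 + ? = 218, so (3,1) = 35.

35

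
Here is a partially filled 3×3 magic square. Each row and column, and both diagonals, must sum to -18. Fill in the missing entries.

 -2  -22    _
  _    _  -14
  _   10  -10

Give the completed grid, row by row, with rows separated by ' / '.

-2 -22 6 / 2 -6 -14 / -18 10 -10

From row 1, -18 − (-2 + (-22)) gives (1,3) = 6.
Row 3: 10 + (-10) + ? = -18, so (3,1) = -18.
Column 1 needs -18; the known cells sum to -20, so (2,1) = 2.
Column 2 needs -18; the known cells sum to -12, so (2,2) = -6.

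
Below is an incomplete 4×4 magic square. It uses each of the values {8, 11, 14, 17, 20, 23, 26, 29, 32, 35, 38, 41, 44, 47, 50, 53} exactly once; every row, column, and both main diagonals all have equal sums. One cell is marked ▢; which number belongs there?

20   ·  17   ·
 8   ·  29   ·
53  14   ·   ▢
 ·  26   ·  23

The 16 entries sum to 488, so each line sums to 488/4 = 122.
Using column 1: 20 + 8 + 53 + ? → (4,1) = 122 − 81 = 41.
Anti-diagonal: 29 + 14 + 41 + ? = 122, so (1,4) = 38.
From row 1, 122 − (20 + 17 + 38) gives (1,2) = 47.
Row 4 must total 122; the given cells sum to 90, so (4,3) = 32.
Column 2 needs 122; the known cells sum to 87, so (2,2) = 35.
Column 3 must total 122; the given cells sum to 78, so (3,3) = 44.
The remaining cell in row 2 is (2,4) = 122 − 72 = 50.
From row 3, 122 − (53 + 14 + 44) gives (3,4) = 11.

11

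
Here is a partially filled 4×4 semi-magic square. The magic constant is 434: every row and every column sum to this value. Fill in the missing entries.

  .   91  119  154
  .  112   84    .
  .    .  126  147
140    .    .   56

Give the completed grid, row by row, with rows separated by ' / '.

Using row 1: 91 + 119 + 154 + ? → (1,1) = 434 − 364 = 70.
Column 3 must total 434; the given cells sum to 329, so (4,3) = 105.
Column 4: 154 + 147 + 56 + ? = 434, so (2,4) = 77.
The remaining cell in row 2 is (2,1) = 434 − 273 = 161.
Using row 4: 140 + 105 + 56 + ? → (4,2) = 434 − 301 = 133.
From column 1, 434 − (70 + 161 + 140) gives (3,1) = 63.
The remaining cell in column 2 is (3,2) = 434 − 336 = 98.

70 91 119 154 / 161 112 84 77 / 63 98 126 147 / 140 133 105 56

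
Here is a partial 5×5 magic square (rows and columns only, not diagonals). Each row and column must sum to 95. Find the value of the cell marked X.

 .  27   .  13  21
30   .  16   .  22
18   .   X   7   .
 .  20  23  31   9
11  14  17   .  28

29

Using row 4: 20 + 23 + 31 + 9 + ? → (4,1) = 95 − 83 = 12.
The remaining cell in row 5 is (5,4) = 95 − 70 = 25.
Column 1 must total 95; the given cells sum to 71, so (1,1) = 24.
Column 4 needs 95; the known cells sum to 76, so (2,4) = 19.
Using column 5: 21 + 22 + 9 + 28 + ? → (3,5) = 95 − 80 = 15.
The remaining cell in row 1 is (1,3) = 95 − 85 = 10.
From row 2, 95 − (30 + 16 + 19 + 22) gives (2,2) = 8.
Using column 2: 27 + 8 + 20 + 14 + ? → (3,2) = 95 − 69 = 26.
The remaining cell in column 3 is (3,3) = 95 − 66 = 29.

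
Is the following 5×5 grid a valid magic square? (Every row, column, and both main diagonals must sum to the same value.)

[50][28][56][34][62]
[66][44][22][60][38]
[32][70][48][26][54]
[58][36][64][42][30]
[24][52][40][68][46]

Yes

Row 1: 50 + 28 + 56 + 34 + 62 = 230.
Row 2: 66 + 44 + 22 + 60 + 38 = 230.
Row 3: 32 + 70 + 48 + 26 + 54 = 230.
Row 4: 58 + 36 + 64 + 42 + 30 = 230.
Row 5: 24 + 52 + 40 + 68 + 46 = 230.
Column 1: 50 + 66 + 32 + 58 + 24 = 230.
Column 2: 28 + 44 + 70 + 36 + 52 = 230.
Column 3: 56 + 22 + 48 + 64 + 40 = 230.
Column 4: 34 + 60 + 26 + 42 + 68 = 230.
Column 5: 62 + 38 + 54 + 30 + 46 = 230.
Main diagonal: 50 + 44 + 48 + 42 + 46 = 230.
Anti-diagonal: 62 + 60 + 48 + 36 + 24 = 230.
All lines sum to 230.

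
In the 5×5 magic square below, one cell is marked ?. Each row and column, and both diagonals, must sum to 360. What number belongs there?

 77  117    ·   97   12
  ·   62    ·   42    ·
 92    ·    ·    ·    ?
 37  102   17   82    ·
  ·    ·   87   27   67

Row 1 must total 360; the given cells sum to 303, so (1,3) = 57.
Row 4 needs 360; the known cells sum to 238, so (4,5) = 122.
Using column 4: 97 + 42 + 82 + 27 + ? → (3,4) = 360 − 248 = 112.
Using main diagonal: 77 + 62 + 82 + 67 + ? → (3,3) = 360 − 288 = 72.
Anti-diagonal needs 360; the known cells sum to 228, so (5,1) = 132.
The remaining cell in row 5 is (5,2) = 360 − 313 = 47.
From column 1, 360 − (77 + 92 + 37 + 132) gives (2,1) = 22.
Column 2 needs 360; the known cells sum to 328, so (3,2) = 32.
Column 3: 57 + 72 + 17 + 87 + ? = 360, so (2,3) = 127.
The remaining cell in row 2 is (2,5) = 360 − 253 = 107.
The remaining cell in row 3 is (3,5) = 360 − 308 = 52.

52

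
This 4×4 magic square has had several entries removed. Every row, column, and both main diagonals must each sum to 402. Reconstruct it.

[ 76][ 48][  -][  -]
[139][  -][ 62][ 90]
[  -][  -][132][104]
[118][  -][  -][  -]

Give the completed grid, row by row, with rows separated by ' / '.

76 48 153 125 / 139 111 62 90 / 69 97 132 104 / 118 146 55 83

Row 2: 139 + 62 + 90 + ? = 402, so (2,2) = 111.
Column 1: 76 + 139 + 118 + ? = 402, so (3,1) = 69.
Using main diagonal: 76 + 111 + 132 + ? → (4,4) = 402 − 319 = 83.
From row 3, 402 − (69 + 132 + 104) gives (3,2) = 97.
Using column 2: 48 + 111 + 97 + ? → (4,2) = 402 − 256 = 146.
Column 4: 90 + 104 + 83 + ? = 402, so (1,4) = 125.
Row 1: 76 + 48 + 125 + ? = 402, so (1,3) = 153.
The remaining cell in row 4 is (4,3) = 402 − 347 = 55.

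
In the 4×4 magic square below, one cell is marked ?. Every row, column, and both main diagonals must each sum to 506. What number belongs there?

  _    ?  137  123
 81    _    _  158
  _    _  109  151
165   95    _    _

102

Column 4 needs 506; the known cells sum to 432, so (4,4) = 74.
From row 4, 506 − (165 + 95 + 74) gives (4,3) = 172.
Column 3 must total 506; the given cells sum to 418, so (2,3) = 88.
Anti-diagonal needs 506; the known cells sum to 376, so (3,2) = 130.
Row 2: 81 + 88 + 158 + ? = 506, so (2,2) = 179.
The remaining cell in row 3 is (3,1) = 506 − 390 = 116.
Using column 1: 81 + 116 + 165 + ? → (1,1) = 506 − 362 = 144.
Column 2 needs 506; the known cells sum to 404, so (1,2) = 102.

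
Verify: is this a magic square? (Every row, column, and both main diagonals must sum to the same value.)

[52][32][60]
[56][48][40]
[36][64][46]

No — column 3 sums to 146 but anti-diagonal sums to 144.

Row 1: 52 + 32 + 60 = 144.
Row 2: 56 + 48 + 40 = 144.
Row 3: 36 + 64 + 46 = 146.
Column 1: 52 + 56 + 36 = 144.
Column 2: 32 + 48 + 64 = 144.
Column 3: 60 + 40 + 46 = 146.
Main diagonal: 52 + 48 + 46 = 146.
Anti-diagonal: 60 + 48 + 36 = 144.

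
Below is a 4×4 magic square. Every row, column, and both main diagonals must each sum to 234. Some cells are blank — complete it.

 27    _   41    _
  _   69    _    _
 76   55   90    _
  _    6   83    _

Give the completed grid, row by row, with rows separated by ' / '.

Using row 3: 76 + 55 + 90 + ? → (3,4) = 234 − 221 = 13.
Column 2 needs 234; the known cells sum to 130, so (1,2) = 104.
Column 3 needs 234; the known cells sum to 214, so (2,3) = 20.
From main diagonal, 234 − (27 + 69 + 90) gives (4,4) = 48.
Row 1 needs 234; the known cells sum to 172, so (1,4) = 62.
Using row 4: 6 + 83 + 48 + ? → (4,1) = 234 − 137 = 97.
The remaining cell in column 1 is (2,1) = 234 − 200 = 34.
From column 4, 234 − (62 + 13 + 48) gives (2,4) = 111.

27 104 41 62 / 34 69 20 111 / 76 55 90 13 / 97 6 83 48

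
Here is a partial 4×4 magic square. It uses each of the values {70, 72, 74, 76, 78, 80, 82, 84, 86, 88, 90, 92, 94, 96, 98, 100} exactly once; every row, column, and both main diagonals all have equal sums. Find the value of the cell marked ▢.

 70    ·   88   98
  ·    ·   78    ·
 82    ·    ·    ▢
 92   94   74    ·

The 16 entries sum to 1360, so each line sums to 1360/4 = 340.
Using row 1: 70 + 88 + 98 + ? → (1,2) = 340 − 256 = 84.
Row 4: 92 + 94 + 74 + ? = 340, so (4,4) = 80.
From column 1, 340 − (70 + 82 + 92) gives (2,1) = 96.
Using column 3: 88 + 78 + 74 + ? → (3,3) = 340 − 240 = 100.
Main diagonal must total 340; the given cells sum to 250, so (2,2) = 90.
Using anti-diagonal: 98 + 78 + 92 + ? → (3,2) = 340 − 268 = 72.
The remaining cell in row 2 is (2,4) = 340 − 264 = 76.
Row 3: 82 + 72 + 100 + ? = 340, so (3,4) = 86.

86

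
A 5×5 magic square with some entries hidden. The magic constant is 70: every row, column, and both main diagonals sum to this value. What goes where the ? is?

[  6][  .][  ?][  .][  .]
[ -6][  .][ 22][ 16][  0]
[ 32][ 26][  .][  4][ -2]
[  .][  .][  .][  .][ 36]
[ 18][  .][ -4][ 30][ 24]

34

Row 2: -6 + 22 + 16 + 0 + ? = 70, so (2,2) = 38.
Using row 3: 32 + 26 + 4 + (-2) + ? → (3,3) = 70 − 60 = 10.
Row 5 must total 70; the given cells sum to 68, so (5,2) = 2.
Column 1 needs 70; the known cells sum to 50, so (4,1) = 20.
From column 5, 70 − (0 + (-2) + 36 + 24) gives (1,5) = 12.
Main diagonal needs 70; the known cells sum to 78, so (4,4) = -8.
Anti-diagonal must total 70; the given cells sum to 56, so (4,2) = 14.
From row 4, 70 − (20 + 14 + (-8) + 36) gives (4,3) = 8.
Column 2 needs 70; the known cells sum to 80, so (1,2) = -10.
From column 3, 70 − (22 + 10 + 8 + (-4)) gives (1,3) = 34.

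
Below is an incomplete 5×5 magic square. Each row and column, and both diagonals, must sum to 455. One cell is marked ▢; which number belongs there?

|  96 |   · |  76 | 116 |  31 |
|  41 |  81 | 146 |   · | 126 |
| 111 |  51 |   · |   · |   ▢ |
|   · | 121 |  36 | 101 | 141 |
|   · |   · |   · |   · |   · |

71

From row 1, 455 − (96 + 76 + 116 + 31) gives (1,2) = 136.
Row 2 must total 455; the given cells sum to 394, so (2,4) = 61.
Row 4 must total 455; the given cells sum to 399, so (4,1) = 56.
Column 1 needs 455; the known cells sum to 304, so (5,1) = 151.
Using column 2: 136 + 81 + 51 + 121 + ? → (5,2) = 455 − 389 = 66.
Anti-diagonal must total 455; the given cells sum to 364, so (3,3) = 91.
From column 3, 455 − (76 + 146 + 91 + 36) gives (5,3) = 106.
Using main diagonal: 96 + 81 + 91 + 101 + ? → (5,5) = 455 − 369 = 86.
Row 5 needs 455; the known cells sum to 409, so (5,4) = 46.
Column 4: 116 + 61 + 101 + 46 + ? = 455, so (3,4) = 131.
From column 5, 455 − (31 + 126 + 141 + 86) gives (3,5) = 71.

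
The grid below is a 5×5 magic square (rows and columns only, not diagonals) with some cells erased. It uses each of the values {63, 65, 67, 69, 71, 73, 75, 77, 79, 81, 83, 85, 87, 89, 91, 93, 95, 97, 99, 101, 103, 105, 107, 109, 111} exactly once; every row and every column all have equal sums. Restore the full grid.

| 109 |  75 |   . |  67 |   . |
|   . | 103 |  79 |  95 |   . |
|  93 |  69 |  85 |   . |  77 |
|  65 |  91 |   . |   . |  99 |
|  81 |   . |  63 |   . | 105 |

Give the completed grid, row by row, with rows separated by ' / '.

109 75 101 67 83 / 87 103 79 95 71 / 93 69 85 111 77 / 65 91 107 73 99 / 81 97 63 89 105

The 25 entries sum to 2175, so each line sums to 2175/5 = 435.
Row 3 needs 435; the known cells sum to 324, so (3,4) = 111.
The remaining cell in column 1 is (2,1) = 435 − 348 = 87.
Using column 2: 75 + 103 + 69 + 91 + ? → (5,2) = 435 − 338 = 97.
Row 2 must total 435; the given cells sum to 364, so (2,5) = 71.
Using row 5: 81 + 97 + 63 + 105 + ? → (5,4) = 435 − 346 = 89.
Column 4: 67 + 95 + 111 + 89 + ? = 435, so (4,4) = 73.
Column 5 must total 435; the given cells sum to 352, so (1,5) = 83.
Row 1 needs 435; the known cells sum to 334, so (1,3) = 101.
Using row 4: 65 + 91 + 73 + 99 + ? → (4,3) = 435 − 328 = 107.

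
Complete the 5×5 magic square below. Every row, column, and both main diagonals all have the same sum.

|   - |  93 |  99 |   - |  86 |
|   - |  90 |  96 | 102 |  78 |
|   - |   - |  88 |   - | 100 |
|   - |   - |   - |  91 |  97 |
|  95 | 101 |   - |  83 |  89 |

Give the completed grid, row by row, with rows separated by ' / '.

92 93 99 80 86 / 84 90 96 102 78 / 81 87 88 94 100 / 98 79 85 91 97 / 95 101 82 83 89

Column 5 is already complete: 86 + 78 + 100 + 97 + 89 = 450, so that is the magic constant.
The remaining cell in row 2 is (2,1) = 450 − 366 = 84.
From row 5, 450 − (95 + 101 + 83 + 89) gives (5,3) = 82.
Column 3 needs 450; the known cells sum to 365, so (4,3) = 85.
Main diagonal: 90 + 88 + 91 + 89 + ? = 450, so (1,1) = 92.
Using anti-diagonal: 86 + 102 + 88 + 95 + ? → (4,2) = 450 − 371 = 79.
Row 1 needs 450; the known cells sum to 370, so (1,4) = 80.
From row 4, 450 − (79 + 85 + 91 + 97) gives (4,1) = 98.
Column 1 needs 450; the known cells sum to 369, so (3,1) = 81.
Using column 2: 93 + 90 + 79 + 101 + ? → (3,2) = 450 − 363 = 87.
The remaining cell in column 4 is (3,4) = 450 − 356 = 94.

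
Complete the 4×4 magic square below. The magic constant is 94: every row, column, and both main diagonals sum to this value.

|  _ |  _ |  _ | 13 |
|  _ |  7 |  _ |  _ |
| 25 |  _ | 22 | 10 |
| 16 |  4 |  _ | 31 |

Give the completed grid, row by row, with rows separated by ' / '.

Row 3: 25 + 22 + 10 + ? = 94, so (3,2) = 37.
Using row 4: 16 + 4 + 31 + ? → (4,3) = 94 − 51 = 43.
Column 2 must total 94; the given cells sum to 48, so (1,2) = 46.
Column 4: 13 + 10 + 31 + ? = 94, so (2,4) = 40.
From main diagonal, 94 − (7 + 22 + 31) gives (1,1) = 34.
Using anti-diagonal: 13 + 37 + 16 + ? → (2,3) = 94 − 66 = 28.
Row 1 needs 94; the known cells sum to 93, so (1,3) = 1.
Row 2 needs 94; the known cells sum to 75, so (2,1) = 19.

34 46 1 13 / 19 7 28 40 / 25 37 22 10 / 16 4 43 31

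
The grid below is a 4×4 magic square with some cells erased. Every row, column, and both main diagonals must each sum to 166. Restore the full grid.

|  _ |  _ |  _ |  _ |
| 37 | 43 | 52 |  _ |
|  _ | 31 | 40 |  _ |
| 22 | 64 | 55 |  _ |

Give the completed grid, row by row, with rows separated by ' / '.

Row 2 must total 166; the given cells sum to 132, so (2,4) = 34.
The remaining cell in row 4 is (4,4) = 166 − 141 = 25.
Using column 2: 43 + 31 + 64 + ? → (1,2) = 166 − 138 = 28.
From column 3, 166 − (52 + 40 + 55) gives (1,3) = 19.
Main diagonal: 43 + 40 + 25 + ? = 166, so (1,1) = 58.
From anti-diagonal, 166 − (52 + 31 + 22) gives (1,4) = 61.
Column 1: 58 + 37 + 22 + ? = 166, so (3,1) = 49.
Using column 4: 61 + 34 + 25 + ? → (3,4) = 166 − 120 = 46.

58 28 19 61 / 37 43 52 34 / 49 31 40 46 / 22 64 55 25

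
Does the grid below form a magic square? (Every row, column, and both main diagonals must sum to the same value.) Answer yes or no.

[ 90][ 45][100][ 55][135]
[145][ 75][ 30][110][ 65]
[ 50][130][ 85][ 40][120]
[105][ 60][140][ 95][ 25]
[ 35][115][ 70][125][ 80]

Yes

Row 1: 90 + 45 + 100 + 55 + 135 = 425.
Row 2: 145 + 75 + 30 + 110 + 65 = 425.
Row 3: 50 + 130 + 85 + 40 + 120 = 425.
Row 4: 105 + 60 + 140 + 95 + 25 = 425.
Row 5: 35 + 115 + 70 + 125 + 80 = 425.
Column 1: 90 + 145 + 50 + 105 + 35 = 425.
Column 2: 45 + 75 + 130 + 60 + 115 = 425.
Column 3: 100 + 30 + 85 + 140 + 70 = 425.
Column 4: 55 + 110 + 40 + 95 + 125 = 425.
Column 5: 135 + 65 + 120 + 25 + 80 = 425.
Main diagonal: 90 + 75 + 85 + 95 + 80 = 425.
Anti-diagonal: 135 + 110 + 85 + 60 + 35 = 425.
All lines sum to 425.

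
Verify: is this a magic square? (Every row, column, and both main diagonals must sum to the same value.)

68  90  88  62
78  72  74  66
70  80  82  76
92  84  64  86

Row 1: 68 + 90 + 88 + 62 = 308.
Row 2: 78 + 72 + 74 + 66 = 290.
Row 3: 70 + 80 + 82 + 76 = 308.
Row 4: 92 + 84 + 64 + 86 = 326.
Column 1: 68 + 78 + 70 + 92 = 308.
Column 2: 90 + 72 + 80 + 84 = 326.
Column 3: 88 + 74 + 82 + 64 = 308.
Column 4: 62 + 66 + 76 + 86 = 290.
Main diagonal: 68 + 72 + 82 + 86 = 308.
Anti-diagonal: 62 + 74 + 80 + 92 = 308.

No — column 4 sums to 290 but column 3 sums to 308.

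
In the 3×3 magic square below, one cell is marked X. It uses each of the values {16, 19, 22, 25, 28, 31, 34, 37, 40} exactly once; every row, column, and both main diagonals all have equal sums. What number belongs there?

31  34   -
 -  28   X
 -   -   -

The 9 entries sum to 252, so each line sums to 252/3 = 84.
Row 1 needs 84; the known cells sum to 65, so (1,3) = 19.
From column 2, 84 − (34 + 28) gives (3,2) = 22.
Main diagonal must total 84; the given cells sum to 59, so (3,3) = 25.
Anti-diagonal needs 84; the known cells sum to 47, so (3,1) = 37.
Column 1 needs 84; the known cells sum to 68, so (2,1) = 16.
Column 3 must total 84; the given cells sum to 44, so (2,3) = 40.

40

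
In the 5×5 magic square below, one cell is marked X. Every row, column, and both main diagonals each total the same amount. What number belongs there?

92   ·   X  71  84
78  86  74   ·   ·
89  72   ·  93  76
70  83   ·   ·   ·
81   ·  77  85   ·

88

Column 1 is complete and sums to 410; that is the magic constant.
Using row 3: 89 + 72 + 93 + 76 + ? → (3,3) = 410 − 330 = 80.
Anti-diagonal: 84 + 80 + 83 + 81 + ? = 410, so (2,4) = 82.
The remaining cell in row 2 is (2,5) = 410 − 320 = 90.
Using column 4: 71 + 82 + 93 + 85 + ? → (4,4) = 410 − 331 = 79.
From main diagonal, 410 − (92 + 86 + 80 + 79) gives (5,5) = 73.
Row 5 needs 410; the known cells sum to 316, so (5,2) = 94.
Column 2 needs 410; the known cells sum to 335, so (1,2) = 75.
The remaining cell in column 5 is (4,5) = 410 − 323 = 87.
From row 1, 410 − (92 + 75 + 71 + 84) gives (1,3) = 88.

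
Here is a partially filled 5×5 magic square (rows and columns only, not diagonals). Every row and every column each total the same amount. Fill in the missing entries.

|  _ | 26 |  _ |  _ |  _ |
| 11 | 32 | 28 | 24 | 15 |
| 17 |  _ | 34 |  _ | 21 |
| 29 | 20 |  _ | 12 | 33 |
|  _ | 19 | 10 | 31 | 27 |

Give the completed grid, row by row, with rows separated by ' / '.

30 26 22 18 14 / 11 32 28 24 15 / 17 13 34 25 21 / 29 20 16 12 33 / 23 19 10 31 27

Row 2 is already complete: 11 + 32 + 28 + 24 + 15 = 110, so that is the magic constant.
From row 4, 110 − (29 + 20 + 12 + 33) gives (4,3) = 16.
Row 5 needs 110; the known cells sum to 87, so (5,1) = 23.
From column 1, 110 − (11 + 17 + 29 + 23) gives (1,1) = 30.
Column 2 must total 110; the given cells sum to 97, so (3,2) = 13.
Column 3: 28 + 34 + 16 + 10 + ? = 110, so (1,3) = 22.
Column 5: 15 + 21 + 33 + 27 + ? = 110, so (1,5) = 14.
Row 1 needs 110; the known cells sum to 92, so (1,4) = 18.
The remaining cell in row 3 is (3,4) = 110 − 85 = 25.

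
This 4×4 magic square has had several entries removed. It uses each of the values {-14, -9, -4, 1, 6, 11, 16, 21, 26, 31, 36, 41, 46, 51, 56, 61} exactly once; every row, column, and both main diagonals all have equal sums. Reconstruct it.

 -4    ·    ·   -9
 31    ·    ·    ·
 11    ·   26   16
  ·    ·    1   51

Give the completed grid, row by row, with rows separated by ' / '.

-4 46 61 -9 / 31 21 6 36 / 11 41 26 16 / 56 -14 1 51

The 16 entries sum to 376, so each line sums to 376/4 = 94.
The remaining cell in row 3 is (3,2) = 94 − 53 = 41.
Column 1 must total 94; the given cells sum to 38, so (4,1) = 56.
Column 4: -9 + 16 + 51 + ? = 94, so (2,4) = 36.
Using main diagonal: -4 + 26 + 51 + ? → (2,2) = 94 − 73 = 21.
Anti-diagonal: -9 + 41 + 56 + ? = 94, so (2,3) = 6.
Using row 4: 56 + 1 + 51 + ? → (4,2) = 94 − 108 = -14.
Using column 2: 21 + 41 + (-14) + ? → (1,2) = 94 − 48 = 46.
From column 3, 94 − (6 + 26 + 1) gives (1,3) = 61.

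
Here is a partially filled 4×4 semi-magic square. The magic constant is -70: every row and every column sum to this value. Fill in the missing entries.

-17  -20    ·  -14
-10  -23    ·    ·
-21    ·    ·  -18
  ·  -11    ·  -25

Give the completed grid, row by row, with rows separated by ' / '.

Using row 1: -17 + (-20) + (-14) + ? → (1,3) = -70 − (-51) = -19.
From column 1, -70 − (-17 + (-10) + (-21)) gives (4,1) = -22.
Column 2: -20 + (-23) + (-11) + ? = -70, so (3,2) = -16.
Column 4 must total -70; the given cells sum to -57, so (2,4) = -13.
Using row 2: -10 + (-23) + (-13) + ? → (2,3) = -70 − (-46) = -24.
From row 3, -70 − (-21 + (-16) + (-18)) gives (3,3) = -15.
Using row 4: -22 + (-11) + (-25) + ? → (4,3) = -70 − (-58) = -12.

-17 -20 -19 -14 / -10 -23 -24 -13 / -21 -16 -15 -18 / -22 -11 -12 -25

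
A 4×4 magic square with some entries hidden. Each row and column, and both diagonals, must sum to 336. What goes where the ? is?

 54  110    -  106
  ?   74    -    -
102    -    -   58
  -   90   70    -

The remaining cell in row 1 is (1,3) = 336 − 270 = 66.
The remaining cell in column 2 is (3,2) = 336 − 274 = 62.
The remaining cell in row 3 is (3,3) = 336 − 222 = 114.
From column 3, 336 − (66 + 114 + 70) gives (2,3) = 86.
The remaining cell in main diagonal is (4,4) = 336 − 242 = 94.
Using anti-diagonal: 106 + 86 + 62 + ? → (4,1) = 336 − 254 = 82.
The remaining cell in column 1 is (2,1) = 336 − 238 = 98.

98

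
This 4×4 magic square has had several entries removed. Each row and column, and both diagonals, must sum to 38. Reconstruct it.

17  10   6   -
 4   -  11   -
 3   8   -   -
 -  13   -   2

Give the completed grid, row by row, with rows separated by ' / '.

Row 1: 17 + 10 + 6 + ? = 38, so (1,4) = 5.
Using column 1: 17 + 4 + 3 + ? → (4,1) = 38 − 24 = 14.
The remaining cell in column 2 is (2,2) = 38 − 31 = 7.
The remaining cell in main diagonal is (3,3) = 38 − 26 = 12.
Row 2 must total 38; the given cells sum to 22, so (2,4) = 16.
The remaining cell in row 3 is (3,4) = 38 − 23 = 15.
From row 4, 38 − (14 + 13 + 2) gives (4,3) = 9.

17 10 6 5 / 4 7 11 16 / 3 8 12 15 / 14 13 9 2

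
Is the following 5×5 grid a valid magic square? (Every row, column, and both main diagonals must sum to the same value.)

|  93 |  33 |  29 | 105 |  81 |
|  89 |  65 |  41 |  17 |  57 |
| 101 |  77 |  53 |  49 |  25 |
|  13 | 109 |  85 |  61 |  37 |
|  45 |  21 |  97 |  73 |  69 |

Row 1: 93 + 33 + 29 + 105 + 81 = 341.
Row 2: 89 + 65 + 41 + 17 + 57 = 269.
Row 3: 101 + 77 + 53 + 49 + 25 = 305.
Row 4: 13 + 109 + 85 + 61 + 37 = 305.
Row 5: 45 + 21 + 97 + 73 + 69 = 305.
Column 1: 93 + 89 + 101 + 13 + 45 = 341.
Column 2: 33 + 65 + 77 + 109 + 21 = 305.
Column 3: 29 + 41 + 53 + 85 + 97 = 305.
Column 4: 105 + 17 + 49 + 61 + 73 = 305.
Column 5: 81 + 57 + 25 + 37 + 69 = 269.
Main diagonal: 93 + 65 + 53 + 61 + 69 = 341.
Anti-diagonal: 81 + 17 + 53 + 109 + 45 = 305.

No — column 3 sums to 305 but main diagonal sums to 341.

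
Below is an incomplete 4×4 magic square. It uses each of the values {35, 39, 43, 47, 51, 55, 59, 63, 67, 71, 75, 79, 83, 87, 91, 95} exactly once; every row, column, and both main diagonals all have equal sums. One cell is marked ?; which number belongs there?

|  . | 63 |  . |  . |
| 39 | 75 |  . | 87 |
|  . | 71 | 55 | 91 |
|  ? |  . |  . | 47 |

The 16 entries sum to 1040, so each line sums to 1040/4 = 260.
Row 2: 39 + 75 + 87 + ? = 260, so (2,3) = 59.
Row 3 needs 260; the known cells sum to 217, so (3,1) = 43.
Column 2 needs 260; the known cells sum to 209, so (4,2) = 51.
Column 4: 87 + 91 + 47 + ? = 260, so (1,4) = 35.
Using main diagonal: 75 + 55 + 47 + ? → (1,1) = 260 − 177 = 83.
Using anti-diagonal: 35 + 59 + 71 + ? → (4,1) = 260 − 165 = 95.

95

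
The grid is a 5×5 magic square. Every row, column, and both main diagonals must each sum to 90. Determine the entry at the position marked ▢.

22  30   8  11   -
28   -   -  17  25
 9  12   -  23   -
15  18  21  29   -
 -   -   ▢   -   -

27

Row 1 needs 90; the known cells sum to 71, so (1,5) = 19.
Row 4: 15 + 18 + 21 + 29 + ? = 90, so (4,5) = 7.
Column 1: 22 + 28 + 9 + 15 + ? = 90, so (5,1) = 16.
From column 4, 90 − (11 + 17 + 23 + 29) gives (5,4) = 10.
Anti-diagonal needs 90; the known cells sum to 70, so (3,3) = 20.
Using row 3: 9 + 12 + 20 + 23 + ? → (3,5) = 90 − 64 = 26.
From column 5, 90 − (19 + 25 + 26 + 7) gives (5,5) = 13.
From main diagonal, 90 − (22 + 20 + 29 + 13) gives (2,2) = 6.
Row 2 needs 90; the known cells sum to 76, so (2,3) = 14.
Column 2 must total 90; the given cells sum to 66, so (5,2) = 24.
Column 3 needs 90; the known cells sum to 63, so (5,3) = 27.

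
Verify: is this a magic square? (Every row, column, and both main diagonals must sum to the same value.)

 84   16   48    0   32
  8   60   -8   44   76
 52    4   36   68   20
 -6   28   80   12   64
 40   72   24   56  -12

Row 1: 84 + 16 + 48 + 0 + 32 = 180.
Row 2: 8 + 60 + (-8) + 44 + 76 = 180.
Row 3: 52 + 4 + 36 + 68 + 20 = 180.
Row 4: -6 + 28 + 80 + 12 + 64 = 178.
Row 5: 40 + 72 + 24 + 56 + (-12) = 180.
Column 1: 84 + 8 + 52 + (-6) + 40 = 178.
Column 2: 16 + 60 + 4 + 28 + 72 = 180.
Column 3: 48 + (-8) + 36 + 80 + 24 = 180.
Column 4: 0 + 44 + 68 + 12 + 56 = 180.
Column 5: 32 + 76 + 20 + 64 + (-12) = 180.
Main diagonal: 84 + 60 + 36 + 12 + (-12) = 180.
Anti-diagonal: 32 + 44 + 36 + 28 + 40 = 180.

No — column 1 sums to 178 but anti-diagonal sums to 180.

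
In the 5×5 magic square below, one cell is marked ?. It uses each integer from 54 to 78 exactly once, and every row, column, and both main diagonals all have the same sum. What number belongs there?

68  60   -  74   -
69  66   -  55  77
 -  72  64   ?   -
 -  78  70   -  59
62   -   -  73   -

61

The entries are 54 through 78, which sum to 1650, so each line sums to 1650/5 = 330.
From row 2, 330 − (69 + 66 + 55 + 77) gives (2,3) = 63.
Column 2 must total 330; the given cells sum to 276, so (5,2) = 54.
The remaining cell in anti-diagonal is (1,5) = 330 − 259 = 71.
Row 1: 68 + 60 + 74 + 71 + ? = 330, so (1,3) = 57.
Using column 3: 57 + 63 + 64 + 70 + ? → (5,3) = 330 − 254 = 76.
Row 5 must total 330; the given cells sum to 265, so (5,5) = 65.
The remaining cell in column 5 is (3,5) = 330 − 272 = 58.
From main diagonal, 330 − (68 + 66 + 64 + 65) gives (4,4) = 67.
From row 4, 330 − (78 + 70 + 67 + 59) gives (4,1) = 56.
Column 1: 68 + 69 + 56 + 62 + ? = 330, so (3,1) = 75.
Using column 4: 74 + 55 + 67 + 73 + ? → (3,4) = 330 − 269 = 61.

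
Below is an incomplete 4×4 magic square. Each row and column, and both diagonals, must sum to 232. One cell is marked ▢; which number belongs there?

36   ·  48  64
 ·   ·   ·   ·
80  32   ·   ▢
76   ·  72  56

From row 1, 232 − (36 + 48 + 64) gives (1,2) = 84.
Row 4 must total 232; the given cells sum to 204, so (4,2) = 28.
Column 1: 36 + 80 + 76 + ? = 232, so (2,1) = 40.
Column 2 must total 232; the given cells sum to 144, so (2,2) = 88.
From main diagonal, 232 − (36 + 88 + 56) gives (3,3) = 52.
Anti-diagonal needs 232; the known cells sum to 172, so (2,3) = 60.
From row 2, 232 − (40 + 88 + 60) gives (2,4) = 44.
The remaining cell in row 3 is (3,4) = 232 − 164 = 68.

68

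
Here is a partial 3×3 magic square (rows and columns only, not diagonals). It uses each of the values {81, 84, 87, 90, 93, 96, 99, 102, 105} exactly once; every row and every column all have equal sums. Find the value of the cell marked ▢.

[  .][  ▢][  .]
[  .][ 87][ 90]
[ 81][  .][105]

The 9 entries sum to 837, so each line sums to 837/3 = 279.
Row 2: 87 + 90 + ? = 279, so (2,1) = 102.
Using row 3: 81 + 105 + ? → (3,2) = 279 − 186 = 93.
Column 1 must total 279; the given cells sum to 183, so (1,1) = 96.
Column 2 needs 279; the known cells sum to 180, so (1,2) = 99.

99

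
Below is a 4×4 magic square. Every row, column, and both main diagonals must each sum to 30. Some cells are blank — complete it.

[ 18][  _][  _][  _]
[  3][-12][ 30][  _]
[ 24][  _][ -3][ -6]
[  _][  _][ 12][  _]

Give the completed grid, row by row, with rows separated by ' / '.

18 21 -9 0 / 3 -12 30 9 / 24 15 -3 -6 / -15 6 12 27

Row 2 needs 30; the known cells sum to 21, so (2,4) = 9.
Row 3 must total 30; the given cells sum to 15, so (3,2) = 15.
Using column 1: 18 + 3 + 24 + ? → (4,1) = 30 − 45 = -15.
Using column 3: 30 + (-3) + 12 + ? → (1,3) = 30 − 39 = -9.
The remaining cell in main diagonal is (4,4) = 30 − 3 = 27.
From anti-diagonal, 30 − (30 + 15 + (-15)) gives (1,4) = 0.
Row 1 needs 30; the known cells sum to 9, so (1,2) = 21.
The remaining cell in row 4 is (4,2) = 30 − 24 = 6.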